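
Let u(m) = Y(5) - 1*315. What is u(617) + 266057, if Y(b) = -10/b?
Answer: 265740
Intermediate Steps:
u(m) = -317 (u(m) = -10/5 - 1*315 = -10*⅕ - 315 = -2 - 315 = -317)
u(617) + 266057 = -317 + 266057 = 265740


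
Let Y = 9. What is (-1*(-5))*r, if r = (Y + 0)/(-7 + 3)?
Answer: -45/4 ≈ -11.250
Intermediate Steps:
r = -9/4 (r = (9 + 0)/(-7 + 3) = 9/(-4) = 9*(-¼) = -9/4 ≈ -2.2500)
(-1*(-5))*r = -1*(-5)*(-9/4) = 5*(-9/4) = -45/4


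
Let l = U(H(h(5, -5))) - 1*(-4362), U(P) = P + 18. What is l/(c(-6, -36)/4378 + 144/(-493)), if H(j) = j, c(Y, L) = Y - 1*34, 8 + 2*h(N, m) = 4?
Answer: -2362318453/162538 ≈ -14534.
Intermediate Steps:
h(N, m) = -2 (h(N, m) = -4 + (1/2)*4 = -4 + 2 = -2)
c(Y, L) = -34 + Y (c(Y, L) = Y - 34 = -34 + Y)
U(P) = 18 + P
l = 4378 (l = (18 - 2) - 1*(-4362) = 16 + 4362 = 4378)
l/(c(-6, -36)/4378 + 144/(-493)) = 4378/((-34 - 6)/4378 + 144/(-493)) = 4378/(-40*1/4378 + 144*(-1/493)) = 4378/(-20/2189 - 144/493) = 4378/(-325076/1079177) = 4378*(-1079177/325076) = -2362318453/162538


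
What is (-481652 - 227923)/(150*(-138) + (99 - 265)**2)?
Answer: -709575/6856 ≈ -103.50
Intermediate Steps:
(-481652 - 227923)/(150*(-138) + (99 - 265)**2) = -709575/(-20700 + (-166)**2) = -709575/(-20700 + 27556) = -709575/6856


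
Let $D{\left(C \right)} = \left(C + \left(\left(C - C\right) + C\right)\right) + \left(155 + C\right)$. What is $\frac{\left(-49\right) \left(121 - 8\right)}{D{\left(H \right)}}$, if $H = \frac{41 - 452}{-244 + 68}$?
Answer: $- \frac{974512}{28513} \approx -34.178$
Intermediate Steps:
$H = \frac{411}{176}$ ($H = - \frac{411}{-176} = \left(-411\right) \left(- \frac{1}{176}\right) = \frac{411}{176} \approx 2.3352$)
$D{\left(C \right)} = 155 + 3 C$ ($D{\left(C \right)} = \left(C + \left(0 + C\right)\right) + \left(155 + C\right) = \left(C + C\right) + \left(155 + C\right) = 2 C + \left(155 + C\right) = 155 + 3 C$)
$\frac{\left(-49\right) \left(121 - 8\right)}{D{\left(H \right)}} = \frac{\left(-49\right) \left(121 - 8\right)}{155 + 3 \cdot \frac{411}{176}} = \frac{\left(-49\right) 113}{155 + \frac{1233}{176}} = - \frac{5537}{\frac{28513}{176}} = \left(-5537\right) \frac{176}{28513} = - \frac{974512}{28513}$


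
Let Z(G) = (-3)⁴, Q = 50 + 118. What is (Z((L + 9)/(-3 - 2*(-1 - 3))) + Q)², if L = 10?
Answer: 62001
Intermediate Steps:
Q = 168
Z(G) = 81
(Z((L + 9)/(-3 - 2*(-1 - 3))) + Q)² = (81 + 168)² = 249² = 62001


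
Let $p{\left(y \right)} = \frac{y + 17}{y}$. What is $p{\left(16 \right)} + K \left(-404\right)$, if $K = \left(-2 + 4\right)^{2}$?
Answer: $- \frac{25823}{16} \approx -1613.9$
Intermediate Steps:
$K = 4$ ($K = 2^{2} = 4$)
$p{\left(y \right)} = \frac{17 + y}{y}$
$p{\left(16 \right)} + K \left(-404\right) = \frac{17 + 16}{16} + 4 \left(-404\right) = \frac{1}{16} \cdot 33 - 1616 = \frac{33}{16} - 1616 = - \frac{25823}{16}$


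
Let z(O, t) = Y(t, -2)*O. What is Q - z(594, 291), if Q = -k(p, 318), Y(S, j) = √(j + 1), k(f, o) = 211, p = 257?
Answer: -211 - 594*I ≈ -211.0 - 594.0*I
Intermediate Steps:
Y(S, j) = √(1 + j)
z(O, t) = I*O (z(O, t) = √(1 - 2)*O = √(-1)*O = I*O)
Q = -211 (Q = -1*211 = -211)
Q - z(594, 291) = -211 - I*594 = -211 - 594*I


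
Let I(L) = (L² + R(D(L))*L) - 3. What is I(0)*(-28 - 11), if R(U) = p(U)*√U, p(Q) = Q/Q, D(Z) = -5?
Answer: 117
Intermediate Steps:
p(Q) = 1
R(U) = √U (R(U) = 1*√U = √U)
I(L) = -3 + L² + I*L*√5 (I(L) = (L² + √(-5)*L) - 3 = (L² + (I*√5)*L) - 3 = (L² + I*L*√5) - 3 = -3 + L² + I*L*√5)
I(0)*(-28 - 11) = (-3 + 0² + I*0*√5)*(-28 - 11) = (-3 + 0 + 0)*(-39) = -3*(-39) = 117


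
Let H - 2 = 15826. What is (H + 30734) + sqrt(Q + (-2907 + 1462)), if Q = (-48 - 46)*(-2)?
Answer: 46562 + I*sqrt(1257) ≈ 46562.0 + 35.454*I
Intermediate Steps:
H = 15828 (H = 2 + 15826 = 15828)
Q = 188 (Q = -94*(-2) = 188)
(H + 30734) + sqrt(Q + (-2907 + 1462)) = (15828 + 30734) + sqrt(188 + (-2907 + 1462)) = 46562 + sqrt(188 - 1445) = 46562 + sqrt(-1257) = 46562 + I*sqrt(1257)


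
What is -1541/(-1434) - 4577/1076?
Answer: -2452651/771492 ≈ -3.1791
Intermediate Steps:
-1541/(-1434) - 4577/1076 = -1541*(-1/1434) - 4577*1/1076 = 1541/1434 - 4577/1076 = -2452651/771492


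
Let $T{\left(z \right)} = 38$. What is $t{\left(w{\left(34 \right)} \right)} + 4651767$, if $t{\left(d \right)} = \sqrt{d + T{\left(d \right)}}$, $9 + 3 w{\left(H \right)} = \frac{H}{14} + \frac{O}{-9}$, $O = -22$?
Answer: $4651767 + \frac{\sqrt{145362}}{63} \approx 4.6518 \cdot 10^{6}$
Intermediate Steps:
$w{\left(H \right)} = - \frac{59}{27} + \frac{H}{42}$ ($w{\left(H \right)} = -3 + \frac{\frac{H}{14} - \frac{22}{-9}}{3} = -3 + \frac{H \frac{1}{14} - - \frac{22}{9}}{3} = -3 + \frac{\frac{H}{14} + \frac{22}{9}}{3} = -3 + \frac{\frac{22}{9} + \frac{H}{14}}{3} = -3 + \left(\frac{22}{27} + \frac{H}{42}\right) = - \frac{59}{27} + \frac{H}{42}$)
$t{\left(d \right)} = \sqrt{38 + d}$ ($t{\left(d \right)} = \sqrt{d + 38} = \sqrt{38 + d}$)
$t{\left(w{\left(34 \right)} \right)} + 4651767 = \sqrt{38 + \left(- \frac{59}{27} + \frac{1}{42} \cdot 34\right)} + 4651767 = \sqrt{38 + \left(- \frac{59}{27} + \frac{17}{21}\right)} + 4651767 = \sqrt{38 - \frac{260}{189}} + 4651767 = \sqrt{\frac{6922}{189}} + 4651767 = \frac{\sqrt{145362}}{63} + 4651767 = 4651767 + \frac{\sqrt{145362}}{63}$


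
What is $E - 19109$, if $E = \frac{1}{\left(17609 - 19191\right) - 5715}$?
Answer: $- \frac{139438374}{7297} \approx -19109.0$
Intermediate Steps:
$E = - \frac{1}{7297}$ ($E = \frac{1}{-1582 - 5715} = \frac{1}{-7297} = - \frac{1}{7297} \approx -0.00013704$)
$E - 19109 = - \frac{1}{7297} - 19109 = - \frac{139438374}{7297}$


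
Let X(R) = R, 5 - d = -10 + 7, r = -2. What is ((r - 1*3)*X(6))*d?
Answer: -240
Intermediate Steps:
d = 8 (d = 5 - (-10 + 7) = 5 - 1*(-3) = 5 + 3 = 8)
((r - 1*3)*X(6))*d = ((-2 - 1*3)*6)*8 = ((-2 - 3)*6)*8 = -5*6*8 = -30*8 = -240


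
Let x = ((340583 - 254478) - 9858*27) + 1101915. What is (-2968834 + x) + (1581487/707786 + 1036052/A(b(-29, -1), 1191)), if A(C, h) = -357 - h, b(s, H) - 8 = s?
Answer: -560877519030109/273913182 ≈ -2.0476e+6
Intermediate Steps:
b(s, H) = 8 + s
x = 921854 (x = (86105 - 266166) + 1101915 = -180061 + 1101915 = 921854)
(-2968834 + x) + (1581487/707786 + 1036052/A(b(-29, -1), 1191)) = (-2968834 + 921854) + (1581487/707786 + 1036052/(-357 - 1*1191)) = -2046980 + (1581487*(1/707786) + 1036052/(-357 - 1191)) = -2046980 + (1581487/707786 + 1036052/(-1548)) = -2046980 + (1581487/707786 + 1036052*(-1/1548)) = -2046980 + (1581487/707786 - 259013/387) = -2046980 - 182713739749/273913182 = -560877519030109/273913182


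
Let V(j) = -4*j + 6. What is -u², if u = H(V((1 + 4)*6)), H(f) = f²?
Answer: -168896016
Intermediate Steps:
V(j) = 6 - 4*j
u = 12996 (u = (6 - 4*(1 + 4)*6)² = (6 - 20*6)² = (6 - 4*30)² = (6 - 120)² = (-114)² = 12996)
-u² = -1*12996² = -1*168896016 = -168896016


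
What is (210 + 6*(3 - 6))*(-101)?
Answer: -19392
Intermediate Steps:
(210 + 6*(3 - 6))*(-101) = (210 + 6*(-3))*(-101) = (210 - 18)*(-101) = 192*(-101) = -19392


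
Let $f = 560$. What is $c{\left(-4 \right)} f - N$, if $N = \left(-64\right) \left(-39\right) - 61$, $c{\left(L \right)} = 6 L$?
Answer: $-15875$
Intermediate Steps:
$N = 2435$ ($N = 2496 - 61 = 2435$)
$c{\left(-4 \right)} f - N = 6 \left(-4\right) 560 - 2435 = \left(-24\right) 560 - 2435 = -13440 - 2435 = -15875$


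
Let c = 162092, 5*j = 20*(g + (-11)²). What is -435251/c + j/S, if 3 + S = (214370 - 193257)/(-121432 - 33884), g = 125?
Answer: -581038771213/1836016084 ≈ -316.47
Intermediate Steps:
S = -11327/3612 (S = -3 + (214370 - 193257)/(-121432 - 33884) = -3 + 21113/(-155316) = -3 + 21113*(-1/155316) = -3 - 491/3612 = -11327/3612 ≈ -3.1359)
j = 984 (j = (20*(125 + (-11)²))/5 = (20*(125 + 121))/5 = (20*246)/5 = (⅕)*4920 = 984)
-435251/c + j/S = -435251/162092 + 984/(-11327/3612) = -435251*1/162092 + 984*(-3612/11327) = -435251/162092 - 3554208/11327 = -581038771213/1836016084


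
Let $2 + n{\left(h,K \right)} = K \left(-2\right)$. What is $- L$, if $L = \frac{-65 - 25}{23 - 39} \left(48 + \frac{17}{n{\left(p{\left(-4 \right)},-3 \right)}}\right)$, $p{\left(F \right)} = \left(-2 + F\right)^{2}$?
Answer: $- \frac{9405}{32} \approx -293.91$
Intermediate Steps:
$n{\left(h,K \right)} = -2 - 2 K$ ($n{\left(h,K \right)} = -2 + K \left(-2\right) = -2 - 2 K$)
$L = \frac{9405}{32}$ ($L = \frac{-65 - 25}{23 - 39} \left(48 + \frac{17}{-2 - -6}\right) = - \frac{90}{-16} \left(48 + \frac{17}{-2 + 6}\right) = \left(-90\right) \left(- \frac{1}{16}\right) \left(48 + \frac{17}{4}\right) = \frac{45 \left(48 + 17 \cdot \frac{1}{4}\right)}{8} = \frac{45 \left(48 + \frac{17}{4}\right)}{8} = \frac{45}{8} \cdot \frac{209}{4} = \frac{9405}{32} \approx 293.91$)
$- L = \left(-1\right) \frac{9405}{32} = - \frac{9405}{32}$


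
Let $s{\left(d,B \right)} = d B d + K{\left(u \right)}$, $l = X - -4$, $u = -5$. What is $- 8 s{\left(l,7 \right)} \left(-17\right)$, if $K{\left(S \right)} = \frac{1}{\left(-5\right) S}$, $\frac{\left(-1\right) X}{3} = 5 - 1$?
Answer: $\frac{1523336}{25} \approx 60933.0$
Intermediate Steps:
$X = -12$ ($X = - 3 \left(5 - 1\right) = \left(-3\right) 4 = -12$)
$l = -8$ ($l = -12 - -4 = -12 + 4 = -8$)
$K{\left(S \right)} = - \frac{1}{5 S}$
$s{\left(d,B \right)} = \frac{1}{25} + B d^{2}$ ($s{\left(d,B \right)} = d B d - \frac{1}{5 \left(-5\right)} = B d d - - \frac{1}{25} = B d^{2} + \frac{1}{25} = \frac{1}{25} + B d^{2}$)
$- 8 s{\left(l,7 \right)} \left(-17\right) = - 8 \left(\frac{1}{25} + 7 \left(-8\right)^{2}\right) \left(-17\right) = - 8 \left(\frac{1}{25} + 7 \cdot 64\right) \left(-17\right) = - 8 \left(\frac{1}{25} + 448\right) \left(-17\right) = \left(-8\right) \frac{11201}{25} \left(-17\right) = \left(- \frac{89608}{25}\right) \left(-17\right) = \frac{1523336}{25}$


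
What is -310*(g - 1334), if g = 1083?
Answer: 77810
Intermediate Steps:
-310*(g - 1334) = -310*(1083 - 1334) = -310*(-251) = 77810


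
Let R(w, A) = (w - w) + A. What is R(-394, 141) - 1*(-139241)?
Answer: 139382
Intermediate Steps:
R(w, A) = A (R(w, A) = 0 + A = A)
R(-394, 141) - 1*(-139241) = 141 - 1*(-139241) = 141 + 139241 = 139382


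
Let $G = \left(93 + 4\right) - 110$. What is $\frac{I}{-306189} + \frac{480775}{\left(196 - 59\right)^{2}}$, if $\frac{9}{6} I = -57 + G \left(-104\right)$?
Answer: $\frac{441575437715}{17240584023} \approx 25.613$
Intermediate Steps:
$G = -13$ ($G = 97 - 110 = -13$)
$I = \frac{2590}{3}$ ($I = \frac{2 \left(-57 - -1352\right)}{3} = \frac{2 \left(-57 + 1352\right)}{3} = \frac{2}{3} \cdot 1295 = \frac{2590}{3} \approx 863.33$)
$\frac{I}{-306189} + \frac{480775}{\left(196 - 59\right)^{2}} = \frac{2590}{3 \left(-306189\right)} + \frac{480775}{\left(196 - 59\right)^{2}} = \frac{2590}{3} \left(- \frac{1}{306189}\right) + \frac{480775}{137^{2}} = - \frac{2590}{918567} + \frac{480775}{18769} = \frac{441575437715}{17240584023}$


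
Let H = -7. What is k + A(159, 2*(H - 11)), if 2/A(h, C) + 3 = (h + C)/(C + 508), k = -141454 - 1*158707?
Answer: -388109117/1293 ≈ -3.0016e+5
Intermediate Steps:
k = -300161 (k = -141454 - 158707 = -300161)
A(h, C) = 2/(-3 + (C + h)/(508 + C)) (A(h, C) = 2/(-3 + (h + C)/(C + 508)) = 2/(-3 + (C + h)/(508 + C)))
k + A(159, 2*(H - 11)) = -300161 + 2*(508 + 2*(-7 - 11))/(-1524 + 159 - 4*(-7 - 11)) = -300161 + 2*(508 + 2*(-18))/(-1524 + 159 - 4*(-18)) = -300161 + 2*(508 - 36)/(-1524 + 159 - 2*(-36)) = -300161 + 2*472/(-1524 + 159 + 72) = -300161 + 2*472/(-1293) = -300161 + 2*(-1/1293)*472 = -300161 - 944/1293 = -388109117/1293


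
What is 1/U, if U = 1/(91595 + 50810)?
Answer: 142405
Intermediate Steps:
U = 1/142405 ≈ 7.0222e-6
1/U = 1/(1/142405) = 142405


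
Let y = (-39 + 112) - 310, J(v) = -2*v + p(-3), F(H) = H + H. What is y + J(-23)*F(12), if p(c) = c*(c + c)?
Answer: 1299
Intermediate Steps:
p(c) = 2*c² (p(c) = c*(2*c) = 2*c²)
F(H) = 2*H
J(v) = 18 - 2*v (J(v) = -2*v + 2*(-3)² = -2*v + 2*9 = -2*v + 18 = 18 - 2*v)
y = -237 (y = 73 - 310 = -237)
y + J(-23)*F(12) = -237 + (18 - 2*(-23))*(2*12) = -237 + (18 + 46)*24 = -237 + 64*24 = -237 + 1536 = 1299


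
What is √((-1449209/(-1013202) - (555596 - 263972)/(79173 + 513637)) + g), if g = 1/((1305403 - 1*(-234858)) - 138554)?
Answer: √18476477683898510500766431788548910/140319345798982890 ≈ 0.96871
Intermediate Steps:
g = 1/1401707 (g = 1/((1305403 + 234858) - 138554) = 1/(1540261 - 138554) = 1/1401707 ≈ 7.1342e-7)
√((-1449209/(-1013202) - (555596 - 263972)/(79173 + 513637)) + g) = √((-1449209/(-1013202) - (555596 - 263972)/(79173 + 513637)) + 1/1401707) = √((-1449209*(-1/1013202) - 291624/592810) + 1/1401707) = √((1449209/1013202 - 291624/592810) + 1/1401707) = √((1449209/1013202 - 1*145812/296405) + 1/1401707) = √((1449209/1013202 - 145812/296405) + 1/1401707) = √(281815783621/300318138810 + 1/1401707) = √(395023456930179857/420958037396948670) = √18476477683898510500766431788548910/140319345798982890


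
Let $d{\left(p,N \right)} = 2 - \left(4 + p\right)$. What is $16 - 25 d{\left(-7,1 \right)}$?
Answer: $-109$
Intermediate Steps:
$d{\left(p,N \right)} = -2 - p$
$16 - 25 d{\left(-7,1 \right)} = 16 - 25 \left(-2 - -7\right) = 16 - 25 \left(-2 + 7\right) = 16 - 125 = -109$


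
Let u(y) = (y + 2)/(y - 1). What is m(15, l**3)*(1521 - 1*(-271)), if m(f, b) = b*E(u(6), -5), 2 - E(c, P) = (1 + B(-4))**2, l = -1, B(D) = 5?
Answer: 60928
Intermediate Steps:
u(y) = (2 + y)/(-1 + y)
E(c, P) = -34 (E(c, P) = 2 - (1 + 5)**2 = 2 - 1*6**2 = 2 - 1*36 = 2 - 36 = -34)
m(f, b) = -34*b (m(f, b) = b*(-34) = -34*b)
m(15, l**3)*(1521 - 1*(-271)) = (-34*(-1)**3)*(1521 - 1*(-271)) = (-34*(-1))*(1521 + 271) = 34*1792 = 60928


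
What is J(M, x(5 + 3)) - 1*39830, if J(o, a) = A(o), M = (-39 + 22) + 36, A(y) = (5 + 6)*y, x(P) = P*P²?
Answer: -39621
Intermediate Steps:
x(P) = P³
A(y) = 11*y
M = 19 (M = -17 + 36 = 19)
J(o, a) = 11*o
J(M, x(5 + 3)) - 1*39830 = 11*19 - 1*39830 = 209 - 39830 = -39621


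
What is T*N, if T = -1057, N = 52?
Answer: -54964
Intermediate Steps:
T*N = -1057*52 = -54964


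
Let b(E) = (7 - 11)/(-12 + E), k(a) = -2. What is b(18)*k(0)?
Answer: 4/3 ≈ 1.3333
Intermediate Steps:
b(E) = -4/(-12 + E)
b(18)*k(0) = -4/(-12 + 18)*(-2) = -4/6*(-2) = -4*⅙*(-2) = -⅔*(-2) = 4/3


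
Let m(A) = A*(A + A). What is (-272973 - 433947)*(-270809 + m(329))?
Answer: 38404842840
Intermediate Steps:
m(A) = 2*A**2 (m(A) = A*(2*A) = 2*A**2)
(-272973 - 433947)*(-270809 + m(329)) = (-272973 - 433947)*(-270809 + 2*329**2) = -706920*(-270809 + 2*108241) = -706920*(-270809 + 216482) = -706920*(-54327) = 38404842840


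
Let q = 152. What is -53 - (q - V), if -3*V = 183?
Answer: -266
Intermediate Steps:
V = -61 (V = -⅓*183 = -61)
-53 - (q - V) = -53 - (152 - 1*(-61)) = -53 - (152 + 61) = -53 - 1*213 = -53 - 213 = -266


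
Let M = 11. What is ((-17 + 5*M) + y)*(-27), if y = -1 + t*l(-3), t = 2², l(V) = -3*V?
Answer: -1971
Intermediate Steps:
t = 4
y = 35 (y = -1 + 4*(-3*(-3)) = -1 + 4*9 = -1 + 36 = 35)
((-17 + 5*M) + y)*(-27) = ((-17 + 5*11) + 35)*(-27) = ((-17 + 55) + 35)*(-27) = (38 + 35)*(-27) = 73*(-27) = -1971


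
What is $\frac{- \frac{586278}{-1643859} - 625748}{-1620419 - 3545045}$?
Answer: $\frac{8163816629}{67391226076} \approx 0.12114$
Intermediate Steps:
$\frac{- \frac{586278}{-1643859} - 625748}{-1620419 - 3545045} = \frac{\left(-586278\right) \left(- \frac{1}{1643859}\right) - 625748}{-5165464} = \left(\frac{9306}{26093} - 625748\right) \left(- \frac{1}{5165464}\right) = \left(- \frac{16327633258}{26093}\right) \left(- \frac{1}{5165464}\right) = \frac{8163816629}{67391226076}$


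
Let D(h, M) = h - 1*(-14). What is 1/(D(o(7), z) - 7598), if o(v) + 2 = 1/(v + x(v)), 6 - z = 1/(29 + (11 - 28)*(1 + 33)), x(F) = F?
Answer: -14/106203 ≈ -0.00013182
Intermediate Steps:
z = 3295/549 (z = 6 - 1/(29 + (11 - 28)*(1 + 33)) = 6 - 1/(29 - 17*34) = 6 - 1/(29 - 578) = 6 - 1/(-549) = 6 - 1*(-1/549) = 6 + 1/549 = 3295/549 ≈ 6.0018)
o(v) = -2 + 1/(2*v) (o(v) = -2 + 1/(v + v) = -2 + 1/(2*v))
D(h, M) = 14 + h (D(h, M) = h + 14 = 14 + h)
1/(D(o(7), z) - 7598) = 1/((14 + (-2 + (1/2)/7)) - 7598) = 1/((14 + (-2 + (1/2)*(1/7))) - 7598) = 1/((14 + (-2 + 1/14)) - 7598) = 1/((14 - 27/14) - 7598) = 1/(169/14 - 7598) = 1/(-106203/14) = -14/106203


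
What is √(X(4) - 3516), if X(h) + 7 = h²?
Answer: I*√3507 ≈ 59.22*I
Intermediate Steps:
X(h) = -7 + h²
√(X(4) - 3516) = √((-7 + 4²) - 3516) = √((-7 + 16) - 3516) = √(9 - 3516) = √(-3507) = I*√3507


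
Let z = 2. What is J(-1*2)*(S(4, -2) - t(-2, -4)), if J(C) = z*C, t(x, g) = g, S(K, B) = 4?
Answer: -32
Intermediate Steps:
J(C) = 2*C
J(-1*2)*(S(4, -2) - t(-2, -4)) = (2*(-1*2))*(4 - 1*(-4)) = (2*(-2))*(4 + 4) = -4*8 = -32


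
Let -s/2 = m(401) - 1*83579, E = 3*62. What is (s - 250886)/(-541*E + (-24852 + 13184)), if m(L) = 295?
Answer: 3243/4319 ≈ 0.75087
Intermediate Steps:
E = 186
s = 166568 (s = -2*(295 - 1*83579) = -2*(295 - 83579) = -2*(-83284) = 166568)
(s - 250886)/(-541*E + (-24852 + 13184)) = (166568 - 250886)/(-541*186 + (-24852 + 13184)) = -84318/(-100626 - 11668) = -84318/(-112294) = -84318*(-1/112294) = 3243/4319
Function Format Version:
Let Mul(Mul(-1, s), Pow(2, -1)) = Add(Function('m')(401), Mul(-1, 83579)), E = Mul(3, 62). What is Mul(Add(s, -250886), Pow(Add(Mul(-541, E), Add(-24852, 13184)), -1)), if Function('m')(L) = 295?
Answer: Rational(3243, 4319) ≈ 0.75087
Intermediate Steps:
E = 186
s = 166568 (s = Mul(-2, Add(295, Mul(-1, 83579))) = Mul(-2, Add(295, -83579)) = Mul(-2, -83284) = 166568)
Mul(Add(s, -250886), Pow(Add(Mul(-541, E), Add(-24852, 13184)), -1)) = Mul(Add(166568, -250886), Pow(Add(Mul(-541, 186), Add(-24852, 13184)), -1)) = Mul(-84318, Pow(Add(-100626, -11668), -1)) = Mul(-84318, Pow(-112294, -1)) = Mul(-84318, Rational(-1, 112294)) = Rational(3243, 4319)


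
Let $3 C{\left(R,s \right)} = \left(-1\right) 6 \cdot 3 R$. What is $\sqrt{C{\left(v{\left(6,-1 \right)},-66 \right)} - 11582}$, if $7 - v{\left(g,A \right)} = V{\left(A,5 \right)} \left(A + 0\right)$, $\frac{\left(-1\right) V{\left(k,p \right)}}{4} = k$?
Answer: $8 i \sqrt{182} \approx 107.93 i$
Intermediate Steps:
$V{\left(k,p \right)} = - 4 k$
$v{\left(g,A \right)} = 7 + 4 A^{2}$ ($v{\left(g,A \right)} = 7 - - 4 A \left(A + 0\right) = 7 - - 4 A A = 7 - - 4 A^{2} = 7 + 4 A^{2}$)
$C{\left(R,s \right)} = - 6 R$ ($C{\left(R,s \right)} = \frac{\left(-1\right) 6 \cdot 3 R}{3} = \frac{\left(-6\right) 3 R}{3} = \frac{\left(-18\right) R}{3} = - 6 R$)
$\sqrt{C{\left(v{\left(6,-1 \right)},-66 \right)} - 11582} = \sqrt{- 6 \left(7 + 4 \left(-1\right)^{2}\right) - 11582} = \sqrt{- 6 \left(7 + 4 \cdot 1\right) - 11582} = \sqrt{- 6 \left(7 + 4\right) - 11582} = \sqrt{\left(-6\right) 11 - 11582} = \sqrt{-66 - 11582} = \sqrt{-11648} = 8 i \sqrt{182}$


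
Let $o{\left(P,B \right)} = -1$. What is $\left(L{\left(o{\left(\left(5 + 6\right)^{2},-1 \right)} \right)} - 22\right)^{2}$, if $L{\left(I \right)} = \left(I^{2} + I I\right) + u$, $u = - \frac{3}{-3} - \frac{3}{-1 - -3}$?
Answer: $\frac{1681}{4} \approx 420.25$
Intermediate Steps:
$u = - \frac{1}{2}$ ($u = \left(-3\right) \left(- \frac{1}{3}\right) - \frac{3}{-1 + 3} = 1 - \frac{3}{2} = - \frac{1}{2} \approx -0.5$)
$L{\left(I \right)} = - \frac{1}{2} + 2 I^{2}$ ($L{\left(I \right)} = \left(I^{2} + I I\right) - \frac{1}{2} = \left(I^{2} + I^{2}\right) - \frac{1}{2} = 2 I^{2} - \frac{1}{2} = - \frac{1}{2} + 2 I^{2}$)
$\left(L{\left(o{\left(\left(5 + 6\right)^{2},-1 \right)} \right)} - 22\right)^{2} = \left(\left(- \frac{1}{2} + 2 \left(-1\right)^{2}\right) - 22\right)^{2} = \left(\left(- \frac{1}{2} + 2 \cdot 1\right) - 22\right)^{2} = \left(\left(- \frac{1}{2} + 2\right) - 22\right)^{2} = \left(\frac{3}{2} - 22\right)^{2} = \left(- \frac{41}{2}\right)^{2} = \frac{1681}{4}$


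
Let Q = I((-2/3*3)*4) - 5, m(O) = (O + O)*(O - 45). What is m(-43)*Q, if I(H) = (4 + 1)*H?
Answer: -340560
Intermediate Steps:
m(O) = 2*O*(-45 + O) (m(O) = (2*O)*(-45 + O) = 2*O*(-45 + O))
I(H) = 5*H
Q = -45 (Q = 5*((-2/3*3)*4) - 5 = 5*((-2*1/3*3)*4) - 5 = 5*(-2/3*3*4) - 5 = 5*(-2*4) - 5 = 5*(-8) - 5 = -40 - 5 = -45)
m(-43)*Q = (2*(-43)*(-45 - 43))*(-45) = (2*(-43)*(-88))*(-45) = 7568*(-45) = -340560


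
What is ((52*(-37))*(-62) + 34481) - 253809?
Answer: -100040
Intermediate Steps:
((52*(-37))*(-62) + 34481) - 253809 = (-1924*(-62) + 34481) - 253809 = (119288 + 34481) - 253809 = 153769 - 253809 = -100040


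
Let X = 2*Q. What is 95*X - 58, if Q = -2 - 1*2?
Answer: -818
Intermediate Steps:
Q = -4 (Q = -2 - 2 = -4)
X = -8 (X = 2*(-4) = -8)
95*X - 58 = 95*(-8) - 58 = -760 - 58 = -818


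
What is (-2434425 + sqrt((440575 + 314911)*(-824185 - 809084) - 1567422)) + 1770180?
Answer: -664245 + 2*I*sqrt(308478357789) ≈ -6.6425e+5 + 1.1108e+6*I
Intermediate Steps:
(-2434425 + sqrt((440575 + 314911)*(-824185 - 809084) - 1567422)) + 1770180 = (-2434425 + sqrt(755486*(-1633269) - 1567422)) + 1770180 = (-2434425 + sqrt(-1233911863734 - 1567422)) + 1770180 = (-2434425 + sqrt(-1233913431156)) + 1770180 = (-2434425 + 2*I*sqrt(308478357789)) + 1770180 = -664245 + 2*I*sqrt(308478357789)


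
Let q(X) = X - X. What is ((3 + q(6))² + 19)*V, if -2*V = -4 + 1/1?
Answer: 42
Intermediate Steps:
q(X) = 0
V = 3/2 (V = -(-4 + 1/1)/2 = -(-4 + 1)/2 = -½*(-3) = 3/2 ≈ 1.5000)
((3 + q(6))² + 19)*V = ((3 + 0)² + 19)*(3/2) = (3² + 19)*(3/2) = (9 + 19)*(3/2) = 28*(3/2) = 42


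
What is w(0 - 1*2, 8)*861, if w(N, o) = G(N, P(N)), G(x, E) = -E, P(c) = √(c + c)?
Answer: -1722*I ≈ -1722.0*I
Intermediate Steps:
P(c) = √2*√c (P(c) = √(2*c) = √2*√c)
w(N, o) = -√2*√N
w(0 - 1*2, 8)*861 = -√2*√(0 - 1*2)*861 = -√2*√(0 - 2)*861 = -√2*√(-2)*861 = -√2*I*√2*861 = -2*I*861 = -1722*I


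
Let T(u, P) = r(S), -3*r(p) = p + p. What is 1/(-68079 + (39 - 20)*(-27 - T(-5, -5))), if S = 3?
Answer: -1/68554 ≈ -1.4587e-5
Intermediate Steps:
r(p) = -2*p/3 (r(p) = -(p + p)/3 = -2*p/3)
T(u, P) = -2 (T(u, P) = -⅔*3 = -2)
1/(-68079 + (39 - 20)*(-27 - T(-5, -5))) = 1/(-68079 + (39 - 20)*(-27 - 1*(-2))) = 1/(-68079 + 19*(-27 + 2)) = 1/(-68079 + 19*(-25)) = 1/(-68079 - 475) = 1/(-68554) = -1/68554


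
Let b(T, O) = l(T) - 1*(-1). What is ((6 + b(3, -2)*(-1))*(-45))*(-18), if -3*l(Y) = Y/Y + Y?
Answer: 5130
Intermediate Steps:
l(Y) = -1/3 - Y/3 (l(Y) = -(Y/Y + Y)/3 = -(1 + Y)/3 = -1/3 - Y/3)
b(T, O) = 2/3 - T/3 (b(T, O) = (-1/3 - T/3) - 1*(-1) = (-1/3 - T/3) + 1 = 2/3 - T/3)
((6 + b(3, -2)*(-1))*(-45))*(-18) = ((6 + (2/3 - 1/3*3)*(-1))*(-45))*(-18) = ((6 + (2/3 - 1)*(-1))*(-45))*(-18) = ((6 - 1/3*(-1))*(-45))*(-18) = ((6 + 1/3)*(-45))*(-18) = ((19/3)*(-45))*(-18) = -285*(-18) = 5130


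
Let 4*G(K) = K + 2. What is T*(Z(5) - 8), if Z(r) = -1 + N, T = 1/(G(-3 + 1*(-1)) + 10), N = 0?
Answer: -18/19 ≈ -0.94737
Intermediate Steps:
G(K) = 1/2 + K/4 (G(K) = (K + 2)/4 = (2 + K)/4 = 1/2 + K/4)
T = 2/19 (T = 1/((1/2 + (-3 + 1*(-1))/4) + 10) = 1/((1/2 + (-3 - 1)/4) + 10) = 1/((1/2 + (1/4)*(-4)) + 10) = 1/((1/2 - 1) + 10) = 1/(-1/2 + 10) = 1/(19/2) = 2/19 ≈ 0.10526)
Z(r) = -1 (Z(r) = -1 + 0 = -1)
T*(Z(5) - 8) = 2*(-1 - 8)/19 = (2/19)*(-9) = -18/19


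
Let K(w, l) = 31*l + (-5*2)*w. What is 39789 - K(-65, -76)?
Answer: 41495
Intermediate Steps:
K(w, l) = -10*w + 31*l (K(w, l) = 31*l - 10*w = -10*w + 31*l)
39789 - K(-65, -76) = 39789 - (-10*(-65) + 31*(-76)) = 39789 - (650 - 2356) = 39789 - 1*(-1706) = 39789 + 1706 = 41495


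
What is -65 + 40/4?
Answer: -55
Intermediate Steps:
-65 + 40/4 = -65 + 40*(1/4) = -65 + 10 = -55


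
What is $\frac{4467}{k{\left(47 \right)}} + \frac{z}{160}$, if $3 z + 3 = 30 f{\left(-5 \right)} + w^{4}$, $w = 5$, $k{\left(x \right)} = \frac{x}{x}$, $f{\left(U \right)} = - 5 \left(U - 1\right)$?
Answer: $\frac{1072841}{240} \approx 4470.2$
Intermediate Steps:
$f{\left(U \right)} = 5 - 5 U$ ($f{\left(U \right)} = - 5 \left(-1 + U\right) = 5 - 5 U$)
$k{\left(x \right)} = 1$
$z = \frac{1522}{3}$ ($z = -1 + \frac{30 \left(5 - -25\right) + 5^{4}}{3} = -1 + \frac{30 \left(5 + 25\right) + 625}{3} = -1 + \frac{30 \cdot 30 + 625}{3} = -1 + \frac{900 + 625}{3} = -1 + \frac{1}{3} \cdot 1525 = -1 + \frac{1525}{3} = \frac{1522}{3} \approx 507.33$)
$\frac{4467}{k{\left(47 \right)}} + \frac{z}{160} = \frac{4467}{1} + \frac{1522}{3 \cdot 160} = 4467 \cdot 1 + \frac{1522}{3} \cdot \frac{1}{160} = 4467 + \frac{761}{240} = \frac{1072841}{240}$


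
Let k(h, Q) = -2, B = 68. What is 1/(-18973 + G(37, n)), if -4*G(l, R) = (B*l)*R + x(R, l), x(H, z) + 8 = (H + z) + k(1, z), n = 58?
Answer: -4/221905 ≈ -1.8026e-5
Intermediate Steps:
x(H, z) = -10 + H + z (x(H, z) = -8 + ((H + z) - 2) = -8 + (-2 + H + z) = -10 + H + z)
G(l, R) = 5/2 - R/4 - l/4 - 17*R*l (G(l, R) = -((68*l)*R + (-10 + R + l))/4 = -(68*R*l + (-10 + R + l))/4 = -(-10 + R + l + 68*R*l)/4 = 5/2 - R/4 - l/4 - 17*R*l)
1/(-18973 + G(37, n)) = 1/(-18973 + (5/2 - ¼*58 - ¼*37 - 17*58*37)) = 1/(-18973 + (5/2 - 29/2 - 37/4 - 36482)) = 1/(-18973 - 146013/4) = 1/(-221905/4) = -4/221905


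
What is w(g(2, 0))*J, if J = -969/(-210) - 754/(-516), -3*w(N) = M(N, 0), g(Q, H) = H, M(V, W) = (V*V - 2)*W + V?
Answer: 0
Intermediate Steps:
M(V, W) = V + W*(-2 + V**2) (M(V, W) = (V**2 - 2)*W + V = (-2 + V**2)*W + V = W*(-2 + V**2) + V = V + W*(-2 + V**2))
w(N) = -N/3 (w(N) = -(N - 2*0 + 0*N**2)/3 = -(N + 0 + 0)/3 = -N/3)
J = 27431/4515 (J = -969*(-1/210) - 754*(-1/516) = 323/70 + 377/258 = 27431/4515 ≈ 6.0755)
w(g(2, 0))*J = -1/3*0*(27431/4515) = 0*(27431/4515) = 0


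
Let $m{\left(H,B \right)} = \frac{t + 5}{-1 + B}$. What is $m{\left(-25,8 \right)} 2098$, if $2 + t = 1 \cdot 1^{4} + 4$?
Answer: $\frac{16784}{7} \approx 2397.7$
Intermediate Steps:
$t = 3$ ($t = -2 + \left(1 \cdot 1^{4} + 4\right) = -2 + \left(1 \cdot 1 + 4\right) = -2 + \left(1 + 4\right) = -2 + 5 = 3$)
$m{\left(H,B \right)} = \frac{8}{-1 + B}$ ($m{\left(H,B \right)} = \frac{3 + 5}{-1 + B} = \frac{8}{-1 + B}$)
$m{\left(-25,8 \right)} 2098 = \frac{8}{-1 + 8} \cdot 2098 = \frac{8}{7} \cdot 2098 = \frac{16784}{7}$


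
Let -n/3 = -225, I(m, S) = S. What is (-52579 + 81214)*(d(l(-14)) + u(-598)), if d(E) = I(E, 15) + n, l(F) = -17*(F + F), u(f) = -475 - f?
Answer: 23280255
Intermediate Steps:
n = 675 (n = -3*(-225) = 675)
l(F) = -34*F
d(E) = 690 (d(E) = 15 + 675 = 690)
(-52579 + 81214)*(d(l(-14)) + u(-598)) = (-52579 + 81214)*(690 + (-475 - 1*(-598))) = 28635*(690 + (-475 + 598)) = 28635*(690 + 123) = 28635*813 = 23280255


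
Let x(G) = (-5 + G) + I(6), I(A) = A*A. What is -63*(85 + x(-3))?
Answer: -7119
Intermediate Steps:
I(A) = A²
x(G) = 31 + G (x(G) = (-5 + G) + 6² = (-5 + G) + 36 = 31 + G)
-63*(85 + x(-3)) = -63*(85 + (31 - 3)) = -63*(85 + 28) = -63*113 = -7119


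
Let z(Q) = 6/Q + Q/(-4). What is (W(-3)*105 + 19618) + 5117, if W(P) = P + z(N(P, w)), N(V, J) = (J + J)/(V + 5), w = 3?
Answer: 98205/4 ≈ 24551.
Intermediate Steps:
N(V, J) = 2*J/(5 + V) (N(V, J) = (2*J)/(5 + V) = 2*J/(5 + V))
z(Q) = 6/Q - Q/4 (z(Q) = 6/Q + Q*(-¼) = 6/Q - Q/4)
W(P) = 5 + 2*P - 3/(2*(5 + P)) (W(P) = P + (6/((2*3/(5 + P))) - 3/(2*(5 + P))) = P + (6/((6/(5 + P))) - 3/(2*(5 + P))) = P + (6*(⅚ + P/6) - 3/(2*(5 + P))) = P + ((5 + P) - 3/(2*(5 + P))) = P + (5 + P - 3/(2*(5 + P))) = 5 + 2*P - 3/(2*(5 + P)))
(W(-3)*105 + 19618) + 5117 = (((47 + 4*(-3)² + 30*(-3))/(2*(5 - 3)))*105 + 19618) + 5117 = (((½)*(47 + 4*9 - 90)/2)*105 + 19618) + 5117 = (((½)*(½)*(47 + 36 - 90))*105 + 19618) + 5117 = (((½)*(½)*(-7))*105 + 19618) + 5117 = (-7/4*105 + 19618) + 5117 = (-735/4 + 19618) + 5117 = 77737/4 + 5117 = 98205/4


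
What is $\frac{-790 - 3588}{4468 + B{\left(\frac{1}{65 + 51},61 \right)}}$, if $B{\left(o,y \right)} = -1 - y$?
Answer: $- \frac{2189}{2203} \approx -0.99364$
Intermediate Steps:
$\frac{-790 - 3588}{4468 + B{\left(\frac{1}{65 + 51},61 \right)}} = \frac{-790 - 3588}{4468 - 62} = - \frac{4378}{4468 - 62} = - \frac{4378}{4406} = \left(-4378\right) \frac{1}{4406} = - \frac{2189}{2203}$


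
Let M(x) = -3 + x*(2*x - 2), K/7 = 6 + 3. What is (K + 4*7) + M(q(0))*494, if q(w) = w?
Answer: -1391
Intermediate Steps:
K = 63 (K = 7*(6 + 3) = 7*9 = 63)
M(x) = -3 + x*(-2 + 2*x)
(K + 4*7) + M(q(0))*494 = (63 + 4*7) + (-3 - 2*0 + 2*0²)*494 = (63 + 28) + (-3 + 0 + 2*0)*494 = 91 + (-3 + 0 + 0)*494 = 91 - 3*494 = 91 - 1482 = -1391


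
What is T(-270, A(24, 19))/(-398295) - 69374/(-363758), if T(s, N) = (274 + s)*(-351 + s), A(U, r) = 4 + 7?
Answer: 1585271789/8049055145 ≈ 0.19695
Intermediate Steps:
A(U, r) = 11
T(s, N) = (-351 + s)*(274 + s)
T(-270, A(24, 19))/(-398295) - 69374/(-363758) = (-96174 + (-270)² - 77*(-270))/(-398295) - 69374/(-363758) = (-96174 + 72900 + 20790)*(-1/398295) - 69374*(-1/363758) = -2484*(-1/398295) + 34687/181879 = 276/44255 + 34687/181879 = 1585271789/8049055145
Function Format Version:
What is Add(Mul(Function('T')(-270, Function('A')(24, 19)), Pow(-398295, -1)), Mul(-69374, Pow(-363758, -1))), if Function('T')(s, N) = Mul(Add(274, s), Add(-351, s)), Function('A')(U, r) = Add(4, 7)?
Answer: Rational(1585271789, 8049055145) ≈ 0.19695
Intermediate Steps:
Function('A')(U, r) = 11
Function('T')(s, N) = Mul(Add(-351, s), Add(274, s))
Add(Mul(Function('T')(-270, Function('A')(24, 19)), Pow(-398295, -1)), Mul(-69374, Pow(-363758, -1))) = Add(Mul(Add(-96174, Pow(-270, 2), Mul(-77, -270)), Pow(-398295, -1)), Mul(-69374, Pow(-363758, -1))) = Add(Mul(Add(-96174, 72900, 20790), Rational(-1, 398295)), Mul(-69374, Rational(-1, 363758))) = Add(Mul(-2484, Rational(-1, 398295)), Rational(34687, 181879)) = Add(Rational(276, 44255), Rational(34687, 181879)) = Rational(1585271789, 8049055145)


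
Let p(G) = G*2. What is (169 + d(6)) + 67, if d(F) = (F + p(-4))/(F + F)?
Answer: 1415/6 ≈ 235.83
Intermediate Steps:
p(G) = 2*G
d(F) = (-8 + F)/(2*F) (d(F) = (F + 2*(-4))/(F + F) = (F - 8)/((2*F)) = (-8 + F)*(1/(2*F)) = (-8 + F)/(2*F))
(169 + d(6)) + 67 = (169 + (½)*(-8 + 6)/6) + 67 = (169 + (½)*(⅙)*(-2)) + 67 = (169 - ⅙) + 67 = 1013/6 + 67 = 1415/6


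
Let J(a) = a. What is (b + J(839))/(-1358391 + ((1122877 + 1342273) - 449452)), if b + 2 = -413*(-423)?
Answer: 175536/657307 ≈ 0.26705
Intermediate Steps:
b = 174697 (b = -2 - 413*(-423) = -2 + 174699 = 174697)
(b + J(839))/(-1358391 + ((1122877 + 1342273) - 449452)) = (174697 + 839)/(-1358391 + ((1122877 + 1342273) - 449452)) = 175536/(-1358391 + (2465150 - 449452)) = 175536/(-1358391 + 2015698) = 175536/657307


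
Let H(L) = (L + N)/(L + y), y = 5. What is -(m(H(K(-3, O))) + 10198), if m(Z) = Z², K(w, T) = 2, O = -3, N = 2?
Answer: -499718/49 ≈ -10198.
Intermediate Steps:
H(L) = (2 + L)/(5 + L) (H(L) = (L + 2)/(L + 5) = (2 + L)/(5 + L))
-(m(H(K(-3, O))) + 10198) = -(((2 + 2)/(5 + 2))² + 10198) = -((4/7)² + 10198) = -(16/49 + 10198) = -1*499718/49 = -499718/49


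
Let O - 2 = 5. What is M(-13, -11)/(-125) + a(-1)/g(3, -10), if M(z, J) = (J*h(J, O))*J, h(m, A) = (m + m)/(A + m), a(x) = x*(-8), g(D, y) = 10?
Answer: -1131/250 ≈ -4.5240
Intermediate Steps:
O = 7 (O = 2 + 5 = 7)
a(x) = -8*x
h(m, A) = 2*m/(A + m) (h(m, A) = (2*m)/(A + m) = 2*m/(A + m))
M(z, J) = 2*J³/(7 + J) (M(z, J) = (J*(2*J/(7 + J)))*J = (2*J²/(7 + J))*J = 2*J³/(7 + J))
M(-13, -11)/(-125) + a(-1)/g(3, -10) = (2*(-11)³/(7 - 11))/(-125) - 8*(-1)/10 = (2*(-1331)/(-4))*(-1/125) + 8*(⅒) = (2*(-1331)*(-¼))*(-1/125) + ⅘ = (1331/2)*(-1/125) + ⅘ = -1331/250 + ⅘ = -1131/250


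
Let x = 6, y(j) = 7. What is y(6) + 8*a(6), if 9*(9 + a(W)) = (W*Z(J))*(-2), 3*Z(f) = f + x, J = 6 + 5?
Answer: -1129/9 ≈ -125.44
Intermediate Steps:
J = 11
Z(f) = 2 + f/3 (Z(f) = (f + 6)/3 = (6 + f)/3 = 2 + f/3)
a(W) = -9 - 34*W/27 (a(W) = -9 + ((W*(2 + (⅓)*11))*(-2))/9 = -9 + ((W*(2 + 11/3))*(-2))/9 = -9 + ((W*(17/3))*(-2))/9 = -9 + ((17*W/3)*(-2))/9 = -9 + (-34*W/3)/9 = -9 - 34*W/27)
y(6) + 8*a(6) = 7 + 8*(-9 - 34/27*6) = 7 + 8*(-9 - 68/9) = 7 + 8*(-149/9) = 7 - 1192/9 = -1129/9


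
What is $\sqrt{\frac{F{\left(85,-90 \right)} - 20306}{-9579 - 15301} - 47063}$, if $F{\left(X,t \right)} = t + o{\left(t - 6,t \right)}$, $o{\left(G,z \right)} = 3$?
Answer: $\frac{3 i \sqrt{202306717565}}{6220} \approx 216.94 i$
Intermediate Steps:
$F{\left(X,t \right)} = 3 + t$ ($F{\left(X,t \right)} = t + 3 = 3 + t$)
$\sqrt{\frac{F{\left(85,-90 \right)} - 20306}{-9579 - 15301} - 47063} = \sqrt{\frac{\left(3 - 90\right) - 20306}{-9579 - 15301} - 47063} = \sqrt{\frac{-87 - 20306}{-24880} - 47063} = \sqrt{\left(-20393\right) \left(- \frac{1}{24880}\right) - 47063} = \sqrt{\frac{20393}{24880} - 47063} = \sqrt{- \frac{1170907047}{24880}} = \frac{3 i \sqrt{202306717565}}{6220}$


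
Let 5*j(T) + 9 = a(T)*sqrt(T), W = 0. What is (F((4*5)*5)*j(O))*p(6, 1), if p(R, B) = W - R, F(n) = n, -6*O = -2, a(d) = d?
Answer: 1080 - 40*sqrt(3)/3 ≈ 1056.9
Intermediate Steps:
O = 1/3 (O = -1/6*(-2) = 1/3 ≈ 0.33333)
p(R, B) = -R (p(R, B) = 0 - R = -R)
j(T) = -9/5 + T**(3/2)/5 (j(T) = -9/5 + (T*sqrt(T))/5 = -9/5 + T**(3/2)/5)
(F((4*5)*5)*j(O))*p(6, 1) = (((4*5)*5)*(-9/5 + (1/3)**(3/2)/5))*(-1*6) = ((20*5)*(-9/5 + (sqrt(3)/9)/5))*(-6) = (100*(-9/5 + sqrt(3)/45))*(-6) = (-180 + 20*sqrt(3)/9)*(-6) = 1080 - 40*sqrt(3)/3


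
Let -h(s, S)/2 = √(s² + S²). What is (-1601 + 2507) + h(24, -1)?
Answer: 906 - 2*√577 ≈ 857.96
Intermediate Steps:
h(s, S) = -2*√(S² + s²) (h(s, S) = -2*√(s² + S²) = -2*√(S² + s²))
(-1601 + 2507) + h(24, -1) = (-1601 + 2507) - 2*√((-1)² + 24²) = 906 - 2*√(1 + 576) = 906 - 2*√577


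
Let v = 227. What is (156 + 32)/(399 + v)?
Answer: 94/313 ≈ 0.30032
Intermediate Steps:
(156 + 32)/(399 + v) = (156 + 32)/(399 + 227) = 188/626 = 188*(1/626) = 94/313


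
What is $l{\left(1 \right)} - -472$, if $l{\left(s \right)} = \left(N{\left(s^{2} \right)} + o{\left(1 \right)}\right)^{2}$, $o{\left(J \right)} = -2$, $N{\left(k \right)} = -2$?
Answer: $488$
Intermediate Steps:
$l{\left(s \right)} = 16$ ($l{\left(s \right)} = \left(-2 - 2\right)^{2} = \left(-4\right)^{2} = 16$)
$l{\left(1 \right)} - -472 = 16 - -472 = 16 + 472 = 488$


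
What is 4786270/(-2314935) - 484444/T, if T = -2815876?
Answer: -12608251481/6651601947 ≈ -1.8955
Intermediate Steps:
4786270/(-2314935) - 484444/T = 4786270/(-2314935) - 484444/(-2815876) = 4786270*(-1/2314935) - 484444*(-1/2815876) = -957254/462987 + 121111/703969 = -12608251481/6651601947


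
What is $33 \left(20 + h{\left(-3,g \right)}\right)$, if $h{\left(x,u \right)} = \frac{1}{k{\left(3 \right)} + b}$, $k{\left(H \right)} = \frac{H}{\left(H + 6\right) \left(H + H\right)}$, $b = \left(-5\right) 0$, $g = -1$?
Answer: $1254$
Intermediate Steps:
$b = 0$
$k{\left(H \right)} = \frac{1}{2 \left(6 + H\right)}$ ($k{\left(H \right)} = \frac{H}{\left(6 + H\right) 2 H} = \frac{H}{2 H \left(6 + H\right)} = H \frac{1}{2 H \left(6 + H\right)} = \frac{1}{2 \left(6 + H\right)}$)
$h{\left(x,u \right)} = 18$ ($h{\left(x,u \right)} = \frac{1}{\frac{1}{2 \left(6 + 3\right)} + 0} = \frac{1}{\frac{1}{2 \cdot 9} + 0} = \frac{1}{\frac{1}{2} \cdot \frac{1}{9} + 0} = \frac{1}{\frac{1}{18} + 0} = \frac{1}{\frac{1}{18}} = 18$)
$33 \left(20 + h{\left(-3,g \right)}\right) = 33 \left(20 + 18\right) = 33 \cdot 38 = 1254$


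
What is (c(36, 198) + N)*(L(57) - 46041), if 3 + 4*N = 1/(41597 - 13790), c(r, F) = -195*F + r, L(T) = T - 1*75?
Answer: 1266797374213/713 ≈ 1.7767e+9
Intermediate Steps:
L(T) = -75 + T (L(T) = T - 75 = -75 + T)
c(r, F) = r - 195*F
N = -20855/27807 (N = -¾ + 1/(4*(41597 - 13790)) = -¾ + (¼)/27807 = -¾ + (¼)*(1/27807) = -¾ + 1/111228 = -20855/27807 ≈ -0.74999)
(c(36, 198) + N)*(L(57) - 46041) = ((36 - 195*198) - 20855/27807)*((-75 + 57) - 46041) = ((36 - 38610) - 20855/27807)*(-18 - 46041) = (-38574 - 20855/27807)*(-46059) = -1072648073/27807*(-46059) = 1266797374213/713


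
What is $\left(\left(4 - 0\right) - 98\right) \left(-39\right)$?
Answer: $3666$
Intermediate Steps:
$\left(\left(4 - 0\right) - 98\right) \left(-39\right) = \left(\left(4 + 0\right) - 98\right) \left(-39\right) = \left(4 - 98\right) \left(-39\right) = \left(-94\right) \left(-39\right) = 3666$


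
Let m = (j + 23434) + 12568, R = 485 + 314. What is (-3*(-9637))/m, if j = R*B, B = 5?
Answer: 1257/1739 ≈ 0.72283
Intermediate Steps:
R = 799
j = 3995 (j = 799*5 = 3995)
m = 39997 (m = (3995 + 23434) + 12568 = 27429 + 12568 = 39997)
(-3*(-9637))/m = -3*(-9637)/39997 = 28911*(1/39997) = 1257/1739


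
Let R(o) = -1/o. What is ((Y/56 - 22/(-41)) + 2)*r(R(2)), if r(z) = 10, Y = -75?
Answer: 13745/1148 ≈ 11.973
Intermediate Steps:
((Y/56 - 22/(-41)) + 2)*r(R(2)) = ((-75/56 - 22/(-41)) + 2)*10 = ((-75*1/56 - 22*(-1/41)) + 2)*10 = ((-75/56 + 22/41) + 2)*10 = (-1843/2296 + 2)*10 = (2749/2296)*10 = 13745/1148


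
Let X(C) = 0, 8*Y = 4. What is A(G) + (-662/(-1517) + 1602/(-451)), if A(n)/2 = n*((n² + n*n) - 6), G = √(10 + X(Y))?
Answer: -51992/16687 + 28*√10 ≈ 85.428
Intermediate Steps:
Y = ½ (Y = (⅛)*4 = ½ ≈ 0.50000)
G = √10 (G = √(10 + 0) = √10 ≈ 3.1623)
A(n) = 2*n*(-6 + 2*n²) (A(n) = 2*(n*((n² + n*n) - 6)) = 2*(n*((n² + n²) - 6)) = 2*(n*(2*n² - 6)) = 2*(n*(-6 + 2*n²)) = 2*n*(-6 + 2*n²))
A(G) + (-662/(-1517) + 1602/(-451)) = 4*√10*(-3 + (√10)²) + (-662/(-1517) + 1602/(-451)) = 4*√10*(-3 + 10) + (-662*(-1/1517) + 1602*(-1/451)) = 4*√10*7 + (662/1517 - 1602/451) = 28*√10 - 51992/16687 = -51992/16687 + 28*√10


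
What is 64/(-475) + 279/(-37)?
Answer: -134893/17575 ≈ -7.6753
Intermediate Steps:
64/(-475) + 279/(-37) = 64*(-1/475) + 279*(-1/37) = -64/475 - 279/37 = -134893/17575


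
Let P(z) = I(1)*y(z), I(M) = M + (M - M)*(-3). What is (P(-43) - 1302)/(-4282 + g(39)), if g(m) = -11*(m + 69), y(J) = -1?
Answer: 1303/5470 ≈ 0.23821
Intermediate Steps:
I(M) = M (I(M) = M + 0*(-3) = M + 0 = M)
g(m) = -759 - 11*m (g(m) = -11*(69 + m) = -759 - 11*m)
P(z) = -1 (P(z) = 1*(-1) = -1)
(P(-43) - 1302)/(-4282 + g(39)) = (-1 - 1302)/(-4282 + (-759 - 11*39)) = -1303/(-4282 + (-759 - 429)) = -1303/(-4282 - 1188) = -1303/(-5470) = -1303*(-1/5470) = 1303/5470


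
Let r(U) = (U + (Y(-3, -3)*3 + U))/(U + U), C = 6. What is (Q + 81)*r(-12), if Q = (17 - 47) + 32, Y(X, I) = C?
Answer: 83/4 ≈ 20.750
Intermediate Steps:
Y(X, I) = 6
Q = 2 (Q = -30 + 32 = 2)
r(U) = (18 + 2*U)/(2*U) (r(U) = (U + (6*3 + U))/(U + U) = (U + (18 + U))/((2*U)) = (18 + 2*U)*(1/(2*U)) = (18 + 2*U)/(2*U))
(Q + 81)*r(-12) = (2 + 81)*((9 - 12)/(-12)) = 83*(-1/12*(-3)) = 83*(¼) = 83/4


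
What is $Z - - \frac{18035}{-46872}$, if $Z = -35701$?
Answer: $- \frac{1673395307}{46872} \approx -35701.0$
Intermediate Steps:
$Z - - \frac{18035}{-46872} = -35701 - - \frac{18035}{-46872} = -35701 - \left(-18035\right) \left(- \frac{1}{46872}\right) = -35701 - \frac{18035}{46872} = - \frac{1673395307}{46872}$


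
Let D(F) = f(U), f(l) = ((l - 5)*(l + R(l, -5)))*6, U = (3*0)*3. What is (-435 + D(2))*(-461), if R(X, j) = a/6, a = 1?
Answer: 202840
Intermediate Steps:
R(X, j) = ⅙ (R(X, j) = 1/6 = 1*(⅙) = ⅙)
U = 0 (U = 0*3 = 0)
f(l) = 6*(-5 + l)*(⅙ + l) (f(l) = ((l - 5)*(l + ⅙))*6 = ((-5 + l)*(⅙ + l))*6 = 6*(-5 + l)*(⅙ + l))
D(F) = -5 (D(F) = -5 - 29*0 + 6*0² = -5 + 0 + 6*0 = -5 + 0 + 0 = -5)
(-435 + D(2))*(-461) = (-435 - 5)*(-461) = -440*(-461) = 202840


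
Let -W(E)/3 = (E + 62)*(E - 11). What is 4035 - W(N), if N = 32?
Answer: 9957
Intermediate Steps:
W(E) = -3*(-11 + E)*(62 + E) (W(E) = -3*(E + 62)*(E - 11) = -3*(62 + E)*(-11 + E) = -3*(-11 + E)*(62 + E))
4035 - W(N) = 4035 - (2046 - 153*32 - 3*32²) = 4035 - (2046 - 4896 - 3*1024) = 4035 - (2046 - 4896 - 3072) = 4035 - 1*(-5922) = 4035 + 5922 = 9957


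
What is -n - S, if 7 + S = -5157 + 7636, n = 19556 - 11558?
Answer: -10470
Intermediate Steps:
n = 7998
S = 2472 (S = -7 + (-5157 + 7636) = -7 + 2479 = 2472)
-n - S = -1*7998 - 1*2472 = -7998 - 2472 = -10470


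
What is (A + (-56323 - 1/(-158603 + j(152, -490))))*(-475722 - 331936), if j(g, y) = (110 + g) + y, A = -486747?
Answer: 69665632072452202/158831 ≈ 4.3861e+11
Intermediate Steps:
j(g, y) = 110 + g + y
(A + (-56323 - 1/(-158603 + j(152, -490))))*(-475722 - 331936) = (-486747 + (-56323 - 1/(-158603 + (110 + 152 - 490))))*(-475722 - 331936) = (-486747 + (-56323 - 1/(-158603 - 228)))*(-807658) = (-486747 + (-56323 - 1/(-158831)))*(-807658) = (-486747 + (-56323 - 1*(-1/158831)))*(-807658) = (-486747 + (-56323 + 1/158831))*(-807658) = (-486747 - 8945838412/158831)*(-807658) = -86256351169/158831*(-807658) = 69665632072452202/158831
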